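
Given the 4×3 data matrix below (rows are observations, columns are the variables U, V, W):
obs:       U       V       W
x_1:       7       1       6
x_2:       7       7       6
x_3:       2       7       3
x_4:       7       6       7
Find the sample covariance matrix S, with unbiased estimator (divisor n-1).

Step 1 — column means:
  mean(U) = (7 + 7 + 2 + 7) / 4 = 23/4 = 5.75
  mean(V) = (1 + 7 + 7 + 6) / 4 = 21/4 = 5.25
  mean(W) = (6 + 6 + 3 + 7) / 4 = 22/4 = 5.5

Step 2 — sample covariance S[i,j] = (1/(n-1)) · Σ_k (x_{k,i} - mean_i) · (x_{k,j} - mean_j), with n-1 = 3.
  S[U,U] = ((1.25)·(1.25) + (1.25)·(1.25) + (-3.75)·(-3.75) + (1.25)·(1.25)) / 3 = 18.75/3 = 6.25
  S[U,V] = ((1.25)·(-4.25) + (1.25)·(1.75) + (-3.75)·(1.75) + (1.25)·(0.75)) / 3 = -8.75/3 = -2.9167
  S[U,W] = ((1.25)·(0.5) + (1.25)·(0.5) + (-3.75)·(-2.5) + (1.25)·(1.5)) / 3 = 12.5/3 = 4.1667
  S[V,V] = ((-4.25)·(-4.25) + (1.75)·(1.75) + (1.75)·(1.75) + (0.75)·(0.75)) / 3 = 24.75/3 = 8.25
  S[V,W] = ((-4.25)·(0.5) + (1.75)·(0.5) + (1.75)·(-2.5) + (0.75)·(1.5)) / 3 = -4.5/3 = -1.5
  S[W,W] = ((0.5)·(0.5) + (0.5)·(0.5) + (-2.5)·(-2.5) + (1.5)·(1.5)) / 3 = 9/3 = 3

S is symmetric (S[j,i] = S[i,j]). Assembling:

S = [[6.25, -2.9167, 4.1667],
 [-2.9167, 8.25, -1.5],
 [4.1667, -1.5, 3]]


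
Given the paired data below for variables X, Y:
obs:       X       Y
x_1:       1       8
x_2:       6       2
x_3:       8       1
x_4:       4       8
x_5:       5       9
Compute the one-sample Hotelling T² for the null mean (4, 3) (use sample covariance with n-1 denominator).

Step 1 — sample mean vector:
  mean(X) = (1 + 6 + 8 + 4 + 5) / 5 = 24/5 = 4.8
  mean(Y) = (8 + 2 + 1 + 8 + 9) / 5 = 28/5 = 5.6
  x̄ = (4.8, 5.6),  deviation x̄ - mu_0 = (4.8, 5.6) - (4, 3) = (0.8, 2.6).

Step 2 — sample covariance matrix, S[i,j] = (1/(n-1)) · Σ_k (x_{k,i} - mean_i) · (x_{k,j} - mean_j), divisor n-1 = 4:
  S[X,X] = ((-3.8)·(-3.8) + (1.2)·(1.2) + (3.2)·(3.2) + (-0.8)·(-0.8) + (0.2)·(0.2)) / 4 = 26.8/4 = 6.7
  S[X,Y] = ((-3.8)·(2.4) + (1.2)·(-3.6) + (3.2)·(-4.6) + (-0.8)·(2.4) + (0.2)·(3.4)) / 4 = -29.4/4 = -7.35
  S[Y,Y] = ((2.4)·(2.4) + (-3.6)·(-3.6) + (-4.6)·(-4.6) + (2.4)·(2.4) + (3.4)·(3.4)) / 4 = 57.2/4 = 14.3
  S = [[6.7, -7.35],
 [-7.35, 14.3]].

Step 3 — invert S. det(S) = 6.7·14.3 - (-7.35)² = 41.7875.
  S^{-1} = (1/det) · [[d, -b], [-b, a]] = [[0.3422, 0.1759],
 [0.1759, 0.1603]].

Step 4 — quadratic form (x̄ - mu_0)^T · S^{-1} · (x̄ - mu_0):
  S^{-1} · (x̄ - mu_0) = (0.7311, 0.5576),
  (x̄ - mu_0)^T · [...] = (0.8)·(0.7311) + (2.6)·(0.5576) = 2.0346.

Step 5 — scale by n: T² = 5 · 2.0346 = 10.1729.

T² ≈ 10.1729


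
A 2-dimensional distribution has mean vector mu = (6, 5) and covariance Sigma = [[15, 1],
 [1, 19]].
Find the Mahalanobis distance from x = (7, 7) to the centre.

Step 1 — centre the observation: (x - mu) = (1, 2).

Step 2 — invert Sigma. det(Sigma) = 15·19 - (1)² = 284.
  Sigma^{-1} = (1/det) · [[d, -b], [-b, a]] = [[0.0669, -0.0035],
 [-0.0035, 0.0528]].

Step 3 — form the quadratic (x - mu)^T · Sigma^{-1} · (x - mu):
  Sigma^{-1} · (x - mu) = (0.0599, 0.1021).
  (x - mu)^T · [Sigma^{-1} · (x - mu)] = (1)·(0.0599) + (2)·(0.1021) = 0.2641.

Step 4 — take square root: d = √(0.2641) ≈ 0.5139.

d(x, mu) = √(0.2641) ≈ 0.5139


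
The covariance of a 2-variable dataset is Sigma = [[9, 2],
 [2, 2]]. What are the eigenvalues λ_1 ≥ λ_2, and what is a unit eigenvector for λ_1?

Step 1 — characteristic polynomial of 2×2 Sigma:
  det(Sigma - λI) = λ² - trace · λ + det = 0.
  trace = 9 + 2 = 11, det = 9·2 - (2)² = 14.
Step 2 — discriminant:
  Δ = trace² - 4·det = 121 - 56 = 65.
Step 3 — eigenvalues:
  λ = (trace ± √Δ)/2 = (11 ± 8.0623)/2,
  λ_1 = 9.5311,  λ_2 = 1.4689.

Step 4 — unit eigenvector for λ_1: solve (Sigma - λ_1 I)v = 0. First row:
  (9 - 9.5311)·v_x + (2)·v_y = 0, i.e. (-0.5311)·v_x + (2)·v_y = 0,
  so v ∝ (b, λ_1 - a) = (2, 0.5311) = u.
  ||u|| = √((2)² + (0.5311)²) = √(4.2821) ≈ 2.0693,
  v_1 = u/||u|| ≈ (0.9665, 0.2567) (||v_1|| = 1).

λ_1 = 9.5311,  λ_2 = 1.4689;  v_1 ≈ (0.9665, 0.2567)


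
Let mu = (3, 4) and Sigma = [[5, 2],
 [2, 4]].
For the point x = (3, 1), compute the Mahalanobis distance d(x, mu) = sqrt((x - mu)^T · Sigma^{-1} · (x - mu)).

Step 1 — centre the observation: (x - mu) = (0, -3).

Step 2 — invert Sigma. det(Sigma) = 5·4 - (2)² = 16.
  Sigma^{-1} = (1/det) · [[d, -b], [-b, a]] = [[0.25, -0.125],
 [-0.125, 0.3125]].

Step 3 — form the quadratic (x - mu)^T · Sigma^{-1} · (x - mu):
  Sigma^{-1} · (x - mu) = (0.375, -0.9375).
  (x - mu)^T · [Sigma^{-1} · (x - mu)] = (0)·(0.375) + (-3)·(-0.9375) = 2.8125.

Step 4 — take square root: d = √(2.8125) ≈ 1.6771.

d(x, mu) = √(2.8125) ≈ 1.6771


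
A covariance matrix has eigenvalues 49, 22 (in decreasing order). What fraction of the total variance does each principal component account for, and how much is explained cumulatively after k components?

Step 1 — total variance = trace(Sigma) = Σ λ_i = 49 + 22 = 71.

Step 2 — fraction explained by component i = λ_i / Σ λ:
  PC1: 49/71 = 0.6901
  PC2: 22/71 = 0.3099

Step 3 — cumulative fraction after k components = (λ_1 + ... + λ_k) / Σ λ:
  k = 1: 49/71 = 0.6901
  k = 2: (49 + 22)/71 = 71/71 = 1

Summary (fraction, with percent):

explained: PC1 0.6901 (69.01%), PC2 0.3099 (30.99%);  cumulative: 0.6901, 1


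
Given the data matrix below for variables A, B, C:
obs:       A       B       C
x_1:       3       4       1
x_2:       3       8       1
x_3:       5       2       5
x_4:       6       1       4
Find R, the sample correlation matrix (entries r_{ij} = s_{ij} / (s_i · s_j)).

Step 1 — column means:
  mean(A) = (3 + 3 + 5 + 6) / 4 = 17/4 = 4.25
  mean(B) = (4 + 8 + 2 + 1) / 4 = 15/4 = 3.75
  mean(C) = (1 + 1 + 5 + 4) / 4 = 11/4 = 2.75

Step 2 — sample variances and covariances s[i,j] = (1/(n-1)) · Σ_k (x_{k,i} - mean_i) · (x_{k,j} - mean_j), with n-1 = 3:
  s[A,A] = ((-1.25)·(-1.25) + (-1.25)·(-1.25) + (0.75)·(0.75) + (1.75)·(1.75)) / 3 = 6.75/3 = 2.25
  s[A,B] = ((-1.25)·(0.25) + (-1.25)·(4.25) + (0.75)·(-1.75) + (1.75)·(-2.75)) / 3 = -11.75/3 = -3.9167
  s[A,C] = ((-1.25)·(-1.75) + (-1.25)·(-1.75) + (0.75)·(2.25) + (1.75)·(1.25)) / 3 = 8.25/3 = 2.75
  s[B,B] = ((0.25)·(0.25) + (4.25)·(4.25) + (-1.75)·(-1.75) + (-2.75)·(-2.75)) / 3 = 28.75/3 = 9.5833
  s[B,C] = ((0.25)·(-1.75) + (4.25)·(-1.75) + (-1.75)·(2.25) + (-2.75)·(1.25)) / 3 = -15.25/3 = -5.0833
  s[C,C] = ((-1.75)·(-1.75) + (-1.75)·(-1.75) + (2.25)·(2.25) + (1.25)·(1.25)) / 3 = 12.75/3 = 4.25
  Sample standard deviations s_i = √(s[i,i]):
  s(A) = √(2.25) = 1.5
  s(B) = √(9.5833) = 3.0957
  s(C) = √(4.25) = 2.0616

Step 3 — r_{ij} = s_{ij} / (s_i · s_j):
  r[A,A] = 1 (diagonal).
  r[A,B] = -3.9167 / (1.5 · 3.0957) = -3.9167 / 4.6435 = -0.8435
  r[A,C] = 2.75 / (1.5 · 2.0616) = 2.75 / 3.0923 = 0.8893
  r[B,B] = 1 (diagonal).
  r[B,C] = -5.0833 / (3.0957 · 2.0616) = -5.0833 / 6.3819 = -0.7965
  r[C,C] = 1 (diagonal).

R is symmetric with unit diagonal. Assembling:

R = [[1, -0.8435, 0.8893],
 [-0.8435, 1, -0.7965],
 [0.8893, -0.7965, 1]]


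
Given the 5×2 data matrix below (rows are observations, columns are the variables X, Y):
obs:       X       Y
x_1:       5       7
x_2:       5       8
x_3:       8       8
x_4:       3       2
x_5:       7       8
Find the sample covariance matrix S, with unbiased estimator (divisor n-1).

Step 1 — column means:
  mean(X) = (5 + 5 + 8 + 3 + 7) / 5 = 28/5 = 5.6
  mean(Y) = (7 + 8 + 8 + 2 + 8) / 5 = 33/5 = 6.6

Step 2 — sample covariance S[i,j] = (1/(n-1)) · Σ_k (x_{k,i} - mean_i) · (x_{k,j} - mean_j), with n-1 = 4.
  S[X,X] = ((-0.6)·(-0.6) + (-0.6)·(-0.6) + (2.4)·(2.4) + (-2.6)·(-2.6) + (1.4)·(1.4)) / 4 = 15.2/4 = 3.8
  S[X,Y] = ((-0.6)·(0.4) + (-0.6)·(1.4) + (2.4)·(1.4) + (-2.6)·(-4.6) + (1.4)·(1.4)) / 4 = 16.2/4 = 4.05
  S[Y,Y] = ((0.4)·(0.4) + (1.4)·(1.4) + (1.4)·(1.4) + (-4.6)·(-4.6) + (1.4)·(1.4)) / 4 = 27.2/4 = 6.8

S is symmetric (S[j,i] = S[i,j]). Assembling:

S = [[3.8, 4.05],
 [4.05, 6.8]]


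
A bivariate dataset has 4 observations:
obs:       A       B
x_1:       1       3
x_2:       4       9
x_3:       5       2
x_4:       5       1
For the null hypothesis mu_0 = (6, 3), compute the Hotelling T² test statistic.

Step 1 — sample mean vector:
  mean(A) = (1 + 4 + 5 + 5) / 4 = 15/4 = 3.75
  mean(B) = (3 + 9 + 2 + 1) / 4 = 15/4 = 3.75
  x̄ = (3.75, 3.75),  deviation x̄ - mu_0 = (3.75, 3.75) - (6, 3) = (-2.25, 0.75).

Step 2 — sample covariance matrix, S[i,j] = (1/(n-1)) · Σ_k (x_{k,i} - mean_i) · (x_{k,j} - mean_j), divisor n-1 = 3:
  S[A,A] = ((-2.75)·(-2.75) + (0.25)·(0.25) + (1.25)·(1.25) + (1.25)·(1.25)) / 3 = 10.75/3 = 3.5833
  S[A,B] = ((-2.75)·(-0.75) + (0.25)·(5.25) + (1.25)·(-1.75) + (1.25)·(-2.75)) / 3 = -2.25/3 = -0.75
  S[B,B] = ((-0.75)·(-0.75) + (5.25)·(5.25) + (-1.75)·(-1.75) + (-2.75)·(-2.75)) / 3 = 38.75/3 = 12.9167
  S = [[3.5833, -0.75],
 [-0.75, 12.9167]].

Step 3 — invert S. det(S) = 3.5833·12.9167 - (-0.75)² = 45.7222.
  S^{-1} = (1/det) · [[d, -b], [-b, a]] = [[0.2825, 0.0164],
 [0.0164, 0.0784]].

Step 4 — quadratic form (x̄ - mu_0)^T · S^{-1} · (x̄ - mu_0):
  S^{-1} · (x̄ - mu_0) = (-0.6233, 0.0219),
  (x̄ - mu_0)^T · [...] = (-2.25)·(-0.6233) + (0.75)·(0.0219) = 1.4189.

Step 5 — scale by n: T² = 4 · 1.4189 = 5.6756.

T² ≈ 5.6756


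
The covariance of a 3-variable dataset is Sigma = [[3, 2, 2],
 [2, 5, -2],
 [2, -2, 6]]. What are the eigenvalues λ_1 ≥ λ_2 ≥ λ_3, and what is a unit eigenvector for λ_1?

Step 1 — characteristic polynomial p(λ) = det(λI - Sigma) = λ³ - tr·λ² + c_1·λ - det, where tr = trace, c_1 = sum of the principal 2×2 minors, det = det(Sigma):
  tr = 3 + 5 + 6 = 14,
  c_1 = (3·5 - (2)²) + (3·6 - (2)²) + (5·6 - (-2)²) = 11 + 14 + 26 = 51,
  det = 3·(5·6 - (-2)²) - (2)·((2)·6 - (-2)·(2)) + (2)·((2)·(-2) - 5·(2)) = 3·(26) - (2)·(16) + (2)·(-14) = 18.
  So p(λ) = λ³ - 14λ² + 51λ - 18.
Step 2 — look for an integer root (rational root theorem: any rational root is an integer divisor of 18). Testing λ = 6:
  p(6) = 216 - 504 + 306 - 18 = 0  ✓
  Dividing out (λ - 6): p(λ) = (λ - 6)(λ² - 8λ + 3).
Step 3 — remaining eigenvalues from the quadratic λ² - 8λ + 3 = 0:
  Δ = 8² - 4·3 = 64 - 12 = 52,  λ = (8 ± √52)/2 = (8 ± 7.2111)/2 ≈ 7.6056 or 0.3944.
  Sorted: λ_1 = 7.6056,  λ_2 = 6,  λ_3 = 0.3944  (check: sum = 14 = tr ✓).

Step 4 — unit eigenvector for λ_1 ≈ 7.6056: v spans the null space of (Sigma - λ_1 I), whose rows are
  r_1 = (-4.6056, 2, 2),  r_2 = (2, -2.6056, -2),  r_3 = (2, -2, -1.6056).
  v is orthogonal to every row, so take v ∝ r_1 × r_2 = ((2)·(-2) - (2)·(-2.6056), (2)·(2) - (-4.6056)·(-2), (-4.6056)·(-2.6056) - (2)·(2)) ≈ (1.2111, -5.2111, 8).
  Let u = (1.2111, -5.2111, 8).
  ||u|| = √((1.2111)² + (-5.2111)² + (8)²) = √(92.6224) ≈ 9.6241,  v_1 = u/||u|| ≈ (0.1258, -0.5415, 0.8313) (||v_1|| = 1).

λ_1 = 7.6056,  λ_2 = 6,  λ_3 = 0.3944;  v_1 ≈ (0.1258, -0.5415, 0.8313)


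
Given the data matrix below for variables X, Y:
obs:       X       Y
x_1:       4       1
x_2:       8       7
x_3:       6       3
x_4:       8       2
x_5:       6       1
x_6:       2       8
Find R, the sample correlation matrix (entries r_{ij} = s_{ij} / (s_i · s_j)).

Step 1 — column means:
  mean(X) = (4 + 8 + 6 + 8 + 6 + 2) / 6 = 34/6 = 5.6667
  mean(Y) = (1 + 7 + 3 + 2 + 1 + 8) / 6 = 22/6 = 3.6667

Step 2 — sample variances and covariances s[i,j] = (1/(n-1)) · Σ_k (x_{k,i} - mean_i) · (x_{k,j} - mean_j), with n-1 = 5:
  s[X,X] = ((-1.6667)·(-1.6667) + (2.3333)·(2.3333) + (0.3333)·(0.3333) + (2.3333)·(2.3333) + (0.3333)·(0.3333) + (-3.6667)·(-3.6667)) / 5 = 27.3333/5 = 5.4667
  s[X,Y] = ((-1.6667)·(-2.6667) + (2.3333)·(3.3333) + (0.3333)·(-0.6667) + (2.3333)·(-1.6667) + (0.3333)·(-2.6667) + (-3.6667)·(4.3333)) / 5 = -8.6667/5 = -1.7333
  s[Y,Y] = ((-2.6667)·(-2.6667) + (3.3333)·(3.3333) + (-0.6667)·(-0.6667) + (-1.6667)·(-1.6667) + (-2.6667)·(-2.6667) + (4.3333)·(4.3333)) / 5 = 47.3333/5 = 9.4667
  Sample standard deviations s_i = √(s[i,i]):
  s(X) = √(5.4667) = 2.3381
  s(Y) = √(9.4667) = 3.0768

Step 3 — r_{ij} = s_{ij} / (s_i · s_j):
  r[X,X] = 1 (diagonal).
  r[X,Y] = -1.7333 / (2.3381 · 3.0768) = -1.7333 / 7.1938 = -0.2409
  r[Y,Y] = 1 (diagonal).

R is symmetric with unit diagonal. Assembling:

R = [[1, -0.2409],
 [-0.2409, 1]]


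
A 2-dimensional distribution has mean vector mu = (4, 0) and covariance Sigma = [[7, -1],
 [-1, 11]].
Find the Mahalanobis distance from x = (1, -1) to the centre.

Step 1 — centre the observation: (x - mu) = (-3, -1).

Step 2 — invert Sigma. det(Sigma) = 7·11 - (-1)² = 76.
  Sigma^{-1} = (1/det) · [[d, -b], [-b, a]] = [[0.1447, 0.0132],
 [0.0132, 0.0921]].

Step 3 — form the quadratic (x - mu)^T · Sigma^{-1} · (x - mu):
  Sigma^{-1} · (x - mu) = (-0.4474, -0.1316).
  (x - mu)^T · [Sigma^{-1} · (x - mu)] = (-3)·(-0.4474) + (-1)·(-0.1316) = 1.4737.

Step 4 — take square root: d = √(1.4737) ≈ 1.214.

d(x, mu) = √(1.4737) ≈ 1.214


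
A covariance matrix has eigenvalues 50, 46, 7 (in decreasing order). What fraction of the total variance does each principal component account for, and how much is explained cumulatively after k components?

Step 1 — total variance = trace(Sigma) = Σ λ_i = 50 + 46 + 7 = 103.

Step 2 — fraction explained by component i = λ_i / Σ λ:
  PC1: 50/103 = 0.4854
  PC2: 46/103 = 0.4466
  PC3: 7/103 = 0.068

Step 3 — cumulative fraction after k components = (λ_1 + ... + λ_k) / Σ λ:
  k = 1: 50/103 = 0.4854
  k = 2: (50 + 46)/103 = 96/103 = 0.932
  k = 3: (50 + 46 + 7)/103 = 103/103 = 1

Summary (fraction, with percent):

explained: PC1 0.4854 (48.54%), PC2 0.4466 (44.66%), PC3 0.068 (6.8%);  cumulative: 0.4854, 0.932, 1


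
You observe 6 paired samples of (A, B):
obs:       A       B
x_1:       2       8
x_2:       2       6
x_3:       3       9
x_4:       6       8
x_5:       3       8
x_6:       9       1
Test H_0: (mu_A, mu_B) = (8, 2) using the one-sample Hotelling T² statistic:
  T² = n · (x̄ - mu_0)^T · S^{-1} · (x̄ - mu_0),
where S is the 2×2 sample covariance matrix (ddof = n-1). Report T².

Step 1 — sample mean vector:
  mean(A) = (2 + 2 + 3 + 6 + 3 + 9) / 6 = 25/6 = 4.1667
  mean(B) = (8 + 6 + 9 + 8 + 8 + 1) / 6 = 40/6 = 6.6667
  x̄ = (4.1667, 6.6667),  deviation x̄ - mu_0 = (4.1667, 6.6667) - (8, 2) = (-3.8333, 4.6667).

Step 2 — sample covariance matrix, S[i,j] = (1/(n-1)) · Σ_k (x_{k,i} - mean_i) · (x_{k,j} - mean_j), divisor n-1 = 5:
  S[A,A] = ((-2.1667)·(-2.1667) + (-2.1667)·(-2.1667) + (-1.1667)·(-1.1667) + (1.8333)·(1.8333) + (-1.1667)·(-1.1667) + (4.8333)·(4.8333)) / 5 = 38.8333/5 = 7.7667
  S[A,B] = ((-2.1667)·(1.3333) + (-2.1667)·(-0.6667) + (-1.1667)·(2.3333) + (1.8333)·(1.3333) + (-1.1667)·(1.3333) + (4.8333)·(-5.6667)) / 5 = -30.6667/5 = -6.1333
  S[B,B] = ((1.3333)·(1.3333) + (-0.6667)·(-0.6667) + (2.3333)·(2.3333) + (1.3333)·(1.3333) + (1.3333)·(1.3333) + (-5.6667)·(-5.6667)) / 5 = 43.3333/5 = 8.6667
  S = [[7.7667, -6.1333],
 [-6.1333, 8.6667]].

Step 3 — invert S. det(S) = 7.7667·8.6667 - (-6.1333)² = 29.6933.
  S^{-1} = (1/det) · [[d, -b], [-b, a]] = [[0.2919, 0.2066],
 [0.2066, 0.2616]].

Step 4 — quadratic form (x̄ - mu_0)^T · S^{-1} · (x̄ - mu_0):
  S^{-1} · (x̄ - mu_0) = (-0.1549, 0.4288),
  (x̄ - mu_0)^T · [...] = (-3.8333)·(-0.1549) + (4.6667)·(0.4288) = 2.595.

Step 5 — scale by n: T² = 6 · 2.595 = 15.5703.

T² ≈ 15.5703


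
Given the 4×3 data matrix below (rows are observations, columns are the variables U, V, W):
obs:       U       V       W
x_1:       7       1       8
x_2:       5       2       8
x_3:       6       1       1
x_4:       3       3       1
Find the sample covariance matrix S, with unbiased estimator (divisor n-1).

Step 1 — column means:
  mean(U) = (7 + 5 + 6 + 3) / 4 = 21/4 = 5.25
  mean(V) = (1 + 2 + 1 + 3) / 4 = 7/4 = 1.75
  mean(W) = (8 + 8 + 1 + 1) / 4 = 18/4 = 4.5

Step 2 — sample covariance S[i,j] = (1/(n-1)) · Σ_k (x_{k,i} - mean_i) · (x_{k,j} - mean_j), with n-1 = 3.
  S[U,U] = ((1.75)·(1.75) + (-0.25)·(-0.25) + (0.75)·(0.75) + (-2.25)·(-2.25)) / 3 = 8.75/3 = 2.9167
  S[U,V] = ((1.75)·(-0.75) + (-0.25)·(0.25) + (0.75)·(-0.75) + (-2.25)·(1.25)) / 3 = -4.75/3 = -1.5833
  S[U,W] = ((1.75)·(3.5) + (-0.25)·(3.5) + (0.75)·(-3.5) + (-2.25)·(-3.5)) / 3 = 10.5/3 = 3.5
  S[V,V] = ((-0.75)·(-0.75) + (0.25)·(0.25) + (-0.75)·(-0.75) + (1.25)·(1.25)) / 3 = 2.75/3 = 0.9167
  S[V,W] = ((-0.75)·(3.5) + (0.25)·(3.5) + (-0.75)·(-3.5) + (1.25)·(-3.5)) / 3 = -3.5/3 = -1.1667
  S[W,W] = ((3.5)·(3.5) + (3.5)·(3.5) + (-3.5)·(-3.5) + (-3.5)·(-3.5)) / 3 = 49/3 = 16.3333

S is symmetric (S[j,i] = S[i,j]). Assembling:

S = [[2.9167, -1.5833, 3.5],
 [-1.5833, 0.9167, -1.1667],
 [3.5, -1.1667, 16.3333]]


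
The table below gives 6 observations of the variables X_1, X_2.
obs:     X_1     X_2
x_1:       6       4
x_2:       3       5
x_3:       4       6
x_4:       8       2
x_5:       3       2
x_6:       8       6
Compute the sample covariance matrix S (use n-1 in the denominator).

Step 1 — column means:
  mean(X_1) = (6 + 3 + 4 + 8 + 3 + 8) / 6 = 32/6 = 5.3333
  mean(X_2) = (4 + 5 + 6 + 2 + 2 + 6) / 6 = 25/6 = 4.1667

Step 2 — sample covariance S[i,j] = (1/(n-1)) · Σ_k (x_{k,i} - mean_i) · (x_{k,j} - mean_j), with n-1 = 5.
  S[X_1,X_1] = ((0.6667)·(0.6667) + (-2.3333)·(-2.3333) + (-1.3333)·(-1.3333) + (2.6667)·(2.6667) + (-2.3333)·(-2.3333) + (2.6667)·(2.6667)) / 5 = 27.3333/5 = 5.4667
  S[X_1,X_2] = ((0.6667)·(-0.1667) + (-2.3333)·(0.8333) + (-1.3333)·(1.8333) + (2.6667)·(-2.1667) + (-2.3333)·(-2.1667) + (2.6667)·(1.8333)) / 5 = -0.3333/5 = -0.0667
  S[X_2,X_2] = ((-0.1667)·(-0.1667) + (0.8333)·(0.8333) + (1.8333)·(1.8333) + (-2.1667)·(-2.1667) + (-2.1667)·(-2.1667) + (1.8333)·(1.8333)) / 5 = 16.8333/5 = 3.3667

S is symmetric (S[j,i] = S[i,j]). Assembling:

S = [[5.4667, -0.0667],
 [-0.0667, 3.3667]]


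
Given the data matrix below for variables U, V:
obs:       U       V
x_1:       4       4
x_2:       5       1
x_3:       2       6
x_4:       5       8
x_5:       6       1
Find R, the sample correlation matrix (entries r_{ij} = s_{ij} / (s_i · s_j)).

Step 1 — column means:
  mean(U) = (4 + 5 + 2 + 5 + 6) / 5 = 22/5 = 4.4
  mean(V) = (4 + 1 + 6 + 8 + 1) / 5 = 20/5 = 4

Step 2 — sample variances and covariances s[i,j] = (1/(n-1)) · Σ_k (x_{k,i} - mean_i) · (x_{k,j} - mean_j), with n-1 = 4:
  s[U,U] = ((-0.4)·(-0.4) + (0.6)·(0.6) + (-2.4)·(-2.4) + (0.6)·(0.6) + (1.6)·(1.6)) / 4 = 9.2/4 = 2.3
  s[U,V] = ((-0.4)·(0) + (0.6)·(-3) + (-2.4)·(2) + (0.6)·(4) + (1.6)·(-3)) / 4 = -9/4 = -2.25
  s[V,V] = ((0)·(0) + (-3)·(-3) + (2)·(2) + (4)·(4) + (-3)·(-3)) / 4 = 38/4 = 9.5
  Sample standard deviations s_i = √(s[i,i]):
  s(U) = √(2.3) = 1.5166
  s(V) = √(9.5) = 3.0822

Step 3 — r_{ij} = s_{ij} / (s_i · s_j):
  r[U,U] = 1 (diagonal).
  r[U,V] = -2.25 / (1.5166 · 3.0822) = -2.25 / 4.6744 = -0.4813
  r[V,V] = 1 (diagonal).

R is symmetric with unit diagonal. Assembling:

R = [[1, -0.4813],
 [-0.4813, 1]]


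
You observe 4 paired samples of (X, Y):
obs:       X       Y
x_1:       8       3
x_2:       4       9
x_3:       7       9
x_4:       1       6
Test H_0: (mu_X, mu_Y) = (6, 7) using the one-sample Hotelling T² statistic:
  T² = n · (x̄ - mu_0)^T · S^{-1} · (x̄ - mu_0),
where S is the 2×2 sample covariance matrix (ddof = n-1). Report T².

Step 1 — sample mean vector:
  mean(X) = (8 + 4 + 7 + 1) / 4 = 20/4 = 5
  mean(Y) = (3 + 9 + 9 + 6) / 4 = 27/4 = 6.75
  x̄ = (5, 6.75),  deviation x̄ - mu_0 = (5, 6.75) - (6, 7) = (-1, -0.25).

Step 2 — sample covariance matrix, S[i,j] = (1/(n-1)) · Σ_k (x_{k,i} - mean_i) · (x_{k,j} - mean_j), divisor n-1 = 3:
  S[X,X] = ((3)·(3) + (-1)·(-1) + (2)·(2) + (-4)·(-4)) / 3 = 30/3 = 10
  S[X,Y] = ((3)·(-3.75) + (-1)·(2.25) + (2)·(2.25) + (-4)·(-0.75)) / 3 = -6/3 = -2
  S[Y,Y] = ((-3.75)·(-3.75) + (2.25)·(2.25) + (2.25)·(2.25) + (-0.75)·(-0.75)) / 3 = 24.75/3 = 8.25
  S = [[10, -2],
 [-2, 8.25]].

Step 3 — invert S. det(S) = 10·8.25 - (-2)² = 78.5.
  S^{-1} = (1/det) · [[d, -b], [-b, a]] = [[0.1051, 0.0255],
 [0.0255, 0.1274]].

Step 4 — quadratic form (x̄ - mu_0)^T · S^{-1} · (x̄ - mu_0):
  S^{-1} · (x̄ - mu_0) = (-0.1115, -0.0573),
  (x̄ - mu_0)^T · [...] = (-1)·(-0.1115) + (-0.25)·(-0.0573) = 0.1258.

Step 5 — scale by n: T² = 4 · 0.1258 = 0.5032.

T² ≈ 0.5032


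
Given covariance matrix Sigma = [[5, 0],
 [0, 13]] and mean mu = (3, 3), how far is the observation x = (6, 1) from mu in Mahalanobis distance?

Step 1 — centre the observation: (x - mu) = (3, -2).

Step 2 — invert Sigma. det(Sigma) = 5·13 - (0)² = 65.
  Sigma^{-1} = (1/det) · [[d, -b], [-b, a]] = [[0.2, 0],
 [0, 0.0769]].

Step 3 — form the quadratic (x - mu)^T · Sigma^{-1} · (x - mu):
  Sigma^{-1} · (x - mu) = (0.6, -0.1538).
  (x - mu)^T · [Sigma^{-1} · (x - mu)] = (3)·(0.6) + (-2)·(-0.1538) = 2.1077.

Step 4 — take square root: d = √(2.1077) ≈ 1.4518.

d(x, mu) = √(2.1077) ≈ 1.4518


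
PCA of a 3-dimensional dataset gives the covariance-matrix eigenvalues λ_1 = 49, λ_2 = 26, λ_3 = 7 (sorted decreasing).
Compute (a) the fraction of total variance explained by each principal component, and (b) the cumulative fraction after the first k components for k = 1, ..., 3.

Step 1 — total variance = trace(Sigma) = Σ λ_i = 49 + 26 + 7 = 82.

Step 2 — fraction explained by component i = λ_i / Σ λ:
  PC1: 49/82 = 0.5976
  PC2: 26/82 = 0.3171
  PC3: 7/82 = 0.0854

Step 3 — cumulative fraction after k components = (λ_1 + ... + λ_k) / Σ λ:
  k = 1: 49/82 = 0.5976
  k = 2: (49 + 26)/82 = 75/82 = 0.9146
  k = 3: (49 + 26 + 7)/82 = 82/82 = 1

Summary (fraction, with percent):

explained: PC1 0.5976 (59.76%), PC2 0.3171 (31.71%), PC3 0.0854 (8.54%);  cumulative: 0.5976, 0.9146, 1


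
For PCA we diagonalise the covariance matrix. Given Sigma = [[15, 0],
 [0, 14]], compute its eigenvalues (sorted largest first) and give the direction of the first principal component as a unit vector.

Step 1 — characteristic polynomial of 2×2 Sigma:
  det(Sigma - λI) = λ² - trace · λ + det = 0.
  trace = 15 + 14 = 29, det = 15·14 - (0)² = 210.
Step 2 — discriminant:
  Δ = trace² - 4·det = 841 - 840 = 1.
Step 3 — eigenvalues:
  λ = (trace ± √Δ)/2 = (29 ± 1)/2,
  λ_1 = 15,  λ_2 = 14.

Step 4 — unit eigenvector for λ_1: Sigma is diagonal, so its eigenvectors are the coordinate axes. λ_1 = 15 is the diagonal entry on the first coordinate axis, hence
  v_1 = (1, 0) (||v_1|| = 1).

λ_1 = 15,  λ_2 = 14;  v_1 ≈ (1, 0)


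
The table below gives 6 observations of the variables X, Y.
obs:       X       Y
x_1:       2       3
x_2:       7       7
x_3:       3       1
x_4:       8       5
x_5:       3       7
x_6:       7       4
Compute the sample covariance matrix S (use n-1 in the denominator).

Step 1 — column means:
  mean(X) = (2 + 7 + 3 + 8 + 3 + 7) / 6 = 30/6 = 5
  mean(Y) = (3 + 7 + 1 + 5 + 7 + 4) / 6 = 27/6 = 4.5

Step 2 — sample covariance S[i,j] = (1/(n-1)) · Σ_k (x_{k,i} - mean_i) · (x_{k,j} - mean_j), with n-1 = 5.
  S[X,X] = ((-3)·(-3) + (2)·(2) + (-2)·(-2) + (3)·(3) + (-2)·(-2) + (2)·(2)) / 5 = 34/5 = 6.8
  S[X,Y] = ((-3)·(-1.5) + (2)·(2.5) + (-2)·(-3.5) + (3)·(0.5) + (-2)·(2.5) + (2)·(-0.5)) / 5 = 12/5 = 2.4
  S[Y,Y] = ((-1.5)·(-1.5) + (2.5)·(2.5) + (-3.5)·(-3.5) + (0.5)·(0.5) + (2.5)·(2.5) + (-0.5)·(-0.5)) / 5 = 27.5/5 = 5.5

S is symmetric (S[j,i] = S[i,j]). Assembling:

S = [[6.8, 2.4],
 [2.4, 5.5]]


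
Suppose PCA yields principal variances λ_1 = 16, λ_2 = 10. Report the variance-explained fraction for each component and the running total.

Step 1 — total variance = trace(Sigma) = Σ λ_i = 16 + 10 = 26.

Step 2 — fraction explained by component i = λ_i / Σ λ:
  PC1: 16/26 = 0.6154
  PC2: 10/26 = 0.3846

Step 3 — cumulative fraction after k components = (λ_1 + ... + λ_k) / Σ λ:
  k = 1: 16/26 = 0.6154
  k = 2: (16 + 10)/26 = 26/26 = 1

Summary (fraction, with percent):

explained: PC1 0.6154 (61.54%), PC2 0.3846 (38.46%);  cumulative: 0.6154, 1


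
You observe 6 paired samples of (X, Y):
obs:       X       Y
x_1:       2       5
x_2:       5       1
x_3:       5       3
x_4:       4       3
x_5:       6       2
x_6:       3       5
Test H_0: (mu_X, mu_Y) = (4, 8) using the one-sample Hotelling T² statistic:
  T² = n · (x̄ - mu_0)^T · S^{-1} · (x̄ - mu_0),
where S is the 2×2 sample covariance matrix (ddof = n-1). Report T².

Step 1 — sample mean vector:
  mean(X) = (2 + 5 + 5 + 4 + 6 + 3) / 6 = 25/6 = 4.1667
  mean(Y) = (5 + 1 + 3 + 3 + 2 + 5) / 6 = 19/6 = 3.1667
  x̄ = (4.1667, 3.1667),  deviation x̄ - mu_0 = (4.1667, 3.1667) - (4, 8) = (0.1667, -4.8333).

Step 2 — sample covariance matrix, S[i,j] = (1/(n-1)) · Σ_k (x_{k,i} - mean_i) · (x_{k,j} - mean_j), divisor n-1 = 5:
  S[X,X] = ((-2.1667)·(-2.1667) + (0.8333)·(0.8333) + (0.8333)·(0.8333) + (-0.1667)·(-0.1667) + (1.8333)·(1.8333) + (-1.1667)·(-1.1667)) / 5 = 10.8333/5 = 2.1667
  S[X,Y] = ((-2.1667)·(1.8333) + (0.8333)·(-2.1667) + (0.8333)·(-0.1667) + (-0.1667)·(-0.1667) + (1.8333)·(-1.1667) + (-1.1667)·(1.8333)) / 5 = -10.1667/5 = -2.0333
  S[Y,Y] = ((1.8333)·(1.8333) + (-2.1667)·(-2.1667) + (-0.1667)·(-0.1667) + (-0.1667)·(-0.1667) + (-1.1667)·(-1.1667) + (1.8333)·(1.8333)) / 5 = 12.8333/5 = 2.5667
  S = [[2.1667, -2.0333],
 [-2.0333, 2.5667]].

Step 3 — invert S. det(S) = 2.1667·2.5667 - (-2.0333)² = 1.4267.
  S^{-1} = (1/det) · [[d, -b], [-b, a]] = [[1.7991, 1.4252],
 [1.4252, 1.5187]].

Step 4 — quadratic form (x̄ - mu_0)^T · S^{-1} · (x̄ - mu_0):
  S^{-1} · (x̄ - mu_0) = (-6.5888, -7.1028),
  (x̄ - mu_0)^T · [...] = (0.1667)·(-6.5888) + (-4.8333)·(-7.1028) = 33.2321.

Step 5 — scale by n: T² = 6 · 33.2321 = 199.3925.

T² ≈ 199.3925


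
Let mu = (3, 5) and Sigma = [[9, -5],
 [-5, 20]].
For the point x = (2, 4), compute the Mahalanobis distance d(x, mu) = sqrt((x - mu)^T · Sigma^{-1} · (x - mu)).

Step 1 — centre the observation: (x - mu) = (-1, -1).

Step 2 — invert Sigma. det(Sigma) = 9·20 - (-5)² = 155.
  Sigma^{-1} = (1/det) · [[d, -b], [-b, a]] = [[0.129, 0.0323],
 [0.0323, 0.0581]].

Step 3 — form the quadratic (x - mu)^T · Sigma^{-1} · (x - mu):
  Sigma^{-1} · (x - mu) = (-0.1613, -0.0903).
  (x - mu)^T · [Sigma^{-1} · (x - mu)] = (-1)·(-0.1613) + (-1)·(-0.0903) = 0.2516.

Step 4 — take square root: d = √(0.2516) ≈ 0.5016.

d(x, mu) = √(0.2516) ≈ 0.5016


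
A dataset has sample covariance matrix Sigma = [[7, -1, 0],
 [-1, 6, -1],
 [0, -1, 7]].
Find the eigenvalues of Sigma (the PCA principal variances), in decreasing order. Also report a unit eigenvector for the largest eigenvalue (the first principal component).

Step 1 — characteristic polynomial p(λ) = det(λI - Sigma) = λ³ - tr·λ² + c_1·λ - det, where tr = trace, c_1 = sum of the principal 2×2 minors, det = det(Sigma):
  tr = 7 + 6 + 7 = 20,
  c_1 = (7·6 - (-1)²) + (7·7 - (0)²) + (6·7 - (-1)²) = 41 + 49 + 41 = 131,
  det = 7·(6·7 - (-1)²) - (-1)·((-1)·7 - (-1)·(0)) + (0)·((-1)·(-1) - 6·(0)) = 7·(41) - (-1)·(-7) + (0)·(1) = 280.
  So p(λ) = λ³ - 20λ² + 131λ - 280.
Step 2 — look for an integer root (rational root theorem: any rational root is an integer divisor of 280). Testing λ = 5:
  p(5) = 125 - 500 + 655 - 280 = 0  ✓
  Dividing out (λ - 5): p(λ) = (λ - 5)(λ² - 15λ + 56).
Step 3 — remaining eigenvalues from the quadratic λ² - 15λ + 56 = 0:
  Δ = 15² - 4·56 = 225 - 224 = 1,  λ = (15 ± √1)/2 = (15 ± 1)/2 = 8 or 7.
  Sorted: λ_1 = 8,  λ_2 = 7,  λ_3 = 5  (check: sum = 20 = tr ✓).

Step 4 — unit eigenvector for λ_1 = 8: v spans the null space of (Sigma - λ_1 I), whose rows are
  r_1 = (-1, -1, 0),  r_2 = (-1, -2, -1),  r_3 = (0, -1, -1).
  v is orthogonal to every row, so take v ∝ r_1 × r_2 = ((-1)·(-1) - (0)·(-2), (0)·(-1) - (-1)·(-1), (-1)·(-2) - (-1)·(-1)) = (1, -1, 1).
  Let u = (1, -1, 1).
  ||u|| = √((1)² + (-1)² + (1)²) = √(3) ≈ 1.7321,  v_1 = u/||u|| ≈ (0.5774, -0.5774, 0.5774) (||v_1|| = 1).

λ_1 = 8,  λ_2 = 7,  λ_3 = 5;  v_1 ≈ (0.5774, -0.5774, 0.5774)


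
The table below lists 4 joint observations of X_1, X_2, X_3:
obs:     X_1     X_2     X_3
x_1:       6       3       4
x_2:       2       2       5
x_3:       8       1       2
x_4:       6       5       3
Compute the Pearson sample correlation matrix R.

Step 1 — column means:
  mean(X_1) = (6 + 2 + 8 + 6) / 4 = 22/4 = 5.5
  mean(X_2) = (3 + 2 + 1 + 5) / 4 = 11/4 = 2.75
  mean(X_3) = (4 + 5 + 2 + 3) / 4 = 14/4 = 3.5

Step 2 — sample variances and covariances s[i,j] = (1/(n-1)) · Σ_k (x_{k,i} - mean_i) · (x_{k,j} - mean_j), with n-1 = 3:
  s[X_1,X_1] = ((0.5)·(0.5) + (-3.5)·(-3.5) + (2.5)·(2.5) + (0.5)·(0.5)) / 3 = 19/3 = 6.3333
  s[X_1,X_2] = ((0.5)·(0.25) + (-3.5)·(-0.75) + (2.5)·(-1.75) + (0.5)·(2.25)) / 3 = -0.5/3 = -0.1667
  s[X_1,X_3] = ((0.5)·(0.5) + (-3.5)·(1.5) + (2.5)·(-1.5) + (0.5)·(-0.5)) / 3 = -9/3 = -3
  s[X_2,X_2] = ((0.25)·(0.25) + (-0.75)·(-0.75) + (-1.75)·(-1.75) + (2.25)·(2.25)) / 3 = 8.75/3 = 2.9167
  s[X_2,X_3] = ((0.25)·(0.5) + (-0.75)·(1.5) + (-1.75)·(-1.5) + (2.25)·(-0.5)) / 3 = 0.5/3 = 0.1667
  s[X_3,X_3] = ((0.5)·(0.5) + (1.5)·(1.5) + (-1.5)·(-1.5) + (-0.5)·(-0.5)) / 3 = 5/3 = 1.6667
  Sample standard deviations s_i = √(s[i,i]):
  s(X_1) = √(6.3333) = 2.5166
  s(X_2) = √(2.9167) = 1.7078
  s(X_3) = √(1.6667) = 1.291

Step 3 — r_{ij} = s_{ij} / (s_i · s_j):
  r[X_1,X_1] = 1 (diagonal).
  r[X_1,X_2] = -0.1667 / (2.5166 · 1.7078) = -0.1667 / 4.2979 = -0.0388
  r[X_1,X_3] = -3 / (2.5166 · 1.291) = -3 / 3.2489 = -0.9234
  r[X_2,X_2] = 1 (diagonal).
  r[X_2,X_3] = 0.1667 / (1.7078 · 1.291) = 0.1667 / 2.2048 = 0.0756
  r[X_3,X_3] = 1 (diagonal).

R is symmetric with unit diagonal. Assembling:

R = [[1, -0.0388, -0.9234],
 [-0.0388, 1, 0.0756],
 [-0.9234, 0.0756, 1]]


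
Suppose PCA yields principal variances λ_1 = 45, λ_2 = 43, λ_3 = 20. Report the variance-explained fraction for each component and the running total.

Step 1 — total variance = trace(Sigma) = Σ λ_i = 45 + 43 + 20 = 108.

Step 2 — fraction explained by component i = λ_i / Σ λ:
  PC1: 45/108 = 0.4167
  PC2: 43/108 = 0.3981
  PC3: 20/108 = 0.1852

Step 3 — cumulative fraction after k components = (λ_1 + ... + λ_k) / Σ λ:
  k = 1: 45/108 = 0.4167
  k = 2: (45 + 43)/108 = 88/108 = 0.8148
  k = 3: (45 + 43 + 20)/108 = 108/108 = 1

Summary (fraction, with percent):

explained: PC1 0.4167 (41.67%), PC2 0.3981 (39.81%), PC3 0.1852 (18.52%);  cumulative: 0.4167, 0.8148, 1


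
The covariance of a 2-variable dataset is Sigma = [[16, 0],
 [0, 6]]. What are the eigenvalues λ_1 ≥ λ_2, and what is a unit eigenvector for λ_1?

Step 1 — characteristic polynomial of 2×2 Sigma:
  det(Sigma - λI) = λ² - trace · λ + det = 0.
  trace = 16 + 6 = 22, det = 16·6 - (0)² = 96.
Step 2 — discriminant:
  Δ = trace² - 4·det = 484 - 384 = 100.
Step 3 — eigenvalues:
  λ = (trace ± √Δ)/2 = (22 ± 10)/2,
  λ_1 = 16,  λ_2 = 6.

Step 4 — unit eigenvector for λ_1: Sigma is diagonal, so its eigenvectors are the coordinate axes. λ_1 = 16 is the diagonal entry on the first coordinate axis, hence
  v_1 = (1, 0) (||v_1|| = 1).

λ_1 = 16,  λ_2 = 6;  v_1 ≈ (1, 0)


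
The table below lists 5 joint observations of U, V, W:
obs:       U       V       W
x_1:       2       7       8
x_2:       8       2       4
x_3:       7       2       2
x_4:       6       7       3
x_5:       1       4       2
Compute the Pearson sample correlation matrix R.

Step 1 — column means:
  mean(U) = (2 + 8 + 7 + 6 + 1) / 5 = 24/5 = 4.8
  mean(V) = (7 + 2 + 2 + 7 + 4) / 5 = 22/5 = 4.4
  mean(W) = (8 + 4 + 2 + 3 + 2) / 5 = 19/5 = 3.8

Step 2 — sample variances and covariances s[i,j] = (1/(n-1)) · Σ_k (x_{k,i} - mean_i) · (x_{k,j} - mean_j), with n-1 = 4:
  s[U,U] = ((-2.8)·(-2.8) + (3.2)·(3.2) + (2.2)·(2.2) + (1.2)·(1.2) + (-3.8)·(-3.8)) / 4 = 38.8/4 = 9.7
  s[U,V] = ((-2.8)·(2.6) + (3.2)·(-2.4) + (2.2)·(-2.4) + (1.2)·(2.6) + (-3.8)·(-0.4)) / 4 = -15.6/4 = -3.9
  s[U,W] = ((-2.8)·(4.2) + (3.2)·(0.2) + (2.2)·(-1.8) + (1.2)·(-0.8) + (-3.8)·(-1.8)) / 4 = -9.2/4 = -2.3
  s[V,V] = ((2.6)·(2.6) + (-2.4)·(-2.4) + (-2.4)·(-2.4) + (2.6)·(2.6) + (-0.4)·(-0.4)) / 4 = 25.2/4 = 6.3
  s[V,W] = ((2.6)·(4.2) + (-2.4)·(0.2) + (-2.4)·(-1.8) + (2.6)·(-0.8) + (-0.4)·(-1.8)) / 4 = 13.4/4 = 3.35
  s[W,W] = ((4.2)·(4.2) + (0.2)·(0.2) + (-1.8)·(-1.8) + (-0.8)·(-0.8) + (-1.8)·(-1.8)) / 4 = 24.8/4 = 6.2
  Sample standard deviations s_i = √(s[i,i]):
  s(U) = √(9.7) = 3.1145
  s(V) = √(6.3) = 2.51
  s(W) = √(6.2) = 2.49

Step 3 — r_{ij} = s_{ij} / (s_i · s_j):
  r[U,U] = 1 (diagonal).
  r[U,V] = -3.9 / (3.1145 · 2.51) = -3.9 / 7.8173 = -0.4989
  r[U,W] = -2.3 / (3.1145 · 2.49) = -2.3 / 7.755 = -0.2966
  r[V,V] = 1 (diagonal).
  r[V,W] = 3.35 / (2.51 · 2.49) = 3.35 / 6.2498 = 0.536
  r[W,W] = 1 (diagonal).

R is symmetric with unit diagonal. Assembling:

R = [[1, -0.4989, -0.2966],
 [-0.4989, 1, 0.536],
 [-0.2966, 0.536, 1]]


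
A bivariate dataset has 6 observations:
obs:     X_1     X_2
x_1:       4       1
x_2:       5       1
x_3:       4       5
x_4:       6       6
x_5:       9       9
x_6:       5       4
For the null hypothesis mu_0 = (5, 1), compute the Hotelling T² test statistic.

Step 1 — sample mean vector:
  mean(X_1) = (4 + 5 + 4 + 6 + 9 + 5) / 6 = 33/6 = 5.5
  mean(X_2) = (1 + 1 + 5 + 6 + 9 + 4) / 6 = 26/6 = 4.3333
  x̄ = (5.5, 4.3333),  deviation x̄ - mu_0 = (5.5, 4.3333) - (5, 1) = (0.5, 3.3333).

Step 2 — sample covariance matrix, S[i,j] = (1/(n-1)) · Σ_k (x_{k,i} - mean_i) · (x_{k,j} - mean_j), divisor n-1 = 5:
  S[X_1,X_1] = ((-1.5)·(-1.5) + (-0.5)·(-0.5) + (-1.5)·(-1.5) + (0.5)·(0.5) + (3.5)·(3.5) + (-0.5)·(-0.5)) / 5 = 17.5/5 = 3.5
  S[X_1,X_2] = ((-1.5)·(-3.3333) + (-0.5)·(-3.3333) + (-1.5)·(0.6667) + (0.5)·(1.6667) + (3.5)·(4.6667) + (-0.5)·(-0.3333)) / 5 = 23/5 = 4.6
  S[X_2,X_2] = ((-3.3333)·(-3.3333) + (-3.3333)·(-3.3333) + (0.6667)·(0.6667) + (1.6667)·(1.6667) + (4.6667)·(4.6667) + (-0.3333)·(-0.3333)) / 5 = 47.3333/5 = 9.4667
  S = [[3.5, 4.6],
 [4.6, 9.4667]].

Step 3 — invert S. det(S) = 3.5·9.4667 - (4.6)² = 11.9733.
  S^{-1} = (1/det) · [[d, -b], [-b, a]] = [[0.7906, -0.3842],
 [-0.3842, 0.2923]].

Step 4 — quadratic form (x̄ - mu_0)^T · S^{-1} · (x̄ - mu_0):
  S^{-1} · (x̄ - mu_0) = (-0.8853, 0.7823),
  (x̄ - mu_0)^T · [...] = (0.5)·(-0.8853) + (3.3333)·(0.7823) = 2.165.

Step 5 — scale by n: T² = 6 · 2.165 = 12.99.

T² ≈ 12.99


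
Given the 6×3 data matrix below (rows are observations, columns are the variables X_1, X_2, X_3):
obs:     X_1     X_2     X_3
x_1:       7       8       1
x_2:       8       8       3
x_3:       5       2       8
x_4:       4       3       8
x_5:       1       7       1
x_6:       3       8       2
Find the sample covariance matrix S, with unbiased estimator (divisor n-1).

Step 1 — column means:
  mean(X_1) = (7 + 8 + 5 + 4 + 1 + 3) / 6 = 28/6 = 4.6667
  mean(X_2) = (8 + 8 + 2 + 3 + 7 + 8) / 6 = 36/6 = 6
  mean(X_3) = (1 + 3 + 8 + 8 + 1 + 2) / 6 = 23/6 = 3.8333

Step 2 — sample covariance S[i,j] = (1/(n-1)) · Σ_k (x_{k,i} - mean_i) · (x_{k,j} - mean_j), with n-1 = 5.
  S[X_1,X_1] = ((2.3333)·(2.3333) + (3.3333)·(3.3333) + (0.3333)·(0.3333) + (-0.6667)·(-0.6667) + (-3.6667)·(-3.6667) + (-1.6667)·(-1.6667)) / 5 = 33.3333/5 = 6.6667
  S[X_1,X_2] = ((2.3333)·(2) + (3.3333)·(2) + (0.3333)·(-4) + (-0.6667)·(-3) + (-3.6667)·(1) + (-1.6667)·(2)) / 5 = 5/5 = 1
  S[X_1,X_3] = ((2.3333)·(-2.8333) + (3.3333)·(-0.8333) + (0.3333)·(4.1667) + (-0.6667)·(4.1667) + (-3.6667)·(-2.8333) + (-1.6667)·(-1.8333)) / 5 = 2.6667/5 = 0.5333
  S[X_2,X_2] = ((2)·(2) + (2)·(2) + (-4)·(-4) + (-3)·(-3) + (1)·(1) + (2)·(2)) / 5 = 38/5 = 7.6
  S[X_2,X_3] = ((2)·(-2.8333) + (2)·(-0.8333) + (-4)·(4.1667) + (-3)·(4.1667) + (1)·(-2.8333) + (2)·(-1.8333)) / 5 = -43/5 = -8.6
  S[X_3,X_3] = ((-2.8333)·(-2.8333) + (-0.8333)·(-0.8333) + (4.1667)·(4.1667) + (4.1667)·(4.1667) + (-2.8333)·(-2.8333) + (-1.8333)·(-1.8333)) / 5 = 54.8333/5 = 10.9667

S is symmetric (S[j,i] = S[i,j]). Assembling:

S = [[6.6667, 1, 0.5333],
 [1, 7.6, -8.6],
 [0.5333, -8.6, 10.9667]]


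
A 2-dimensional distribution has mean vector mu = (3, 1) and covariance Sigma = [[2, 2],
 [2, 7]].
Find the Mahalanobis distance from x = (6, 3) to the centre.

Step 1 — centre the observation: (x - mu) = (3, 2).

Step 2 — invert Sigma. det(Sigma) = 2·7 - (2)² = 10.
  Sigma^{-1} = (1/det) · [[d, -b], [-b, a]] = [[0.7, -0.2],
 [-0.2, 0.2]].

Step 3 — form the quadratic (x - mu)^T · Sigma^{-1} · (x - mu):
  Sigma^{-1} · (x - mu) = (1.7, -0.2).
  (x - mu)^T · [Sigma^{-1} · (x - mu)] = (3)·(1.7) + (2)·(-0.2) = 4.7.

Step 4 — take square root: d = √(4.7) ≈ 2.1679.

d(x, mu) = √(4.7) ≈ 2.1679


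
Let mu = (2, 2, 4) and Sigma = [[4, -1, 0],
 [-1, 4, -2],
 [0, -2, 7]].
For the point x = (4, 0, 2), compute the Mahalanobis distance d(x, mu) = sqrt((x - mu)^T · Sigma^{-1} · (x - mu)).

Step 1 — centre the observation: (x - mu) = (2, -2, -2).

Step 2 — invert Sigma (cofactor / det for 3×3, or solve directly):
  Sigma^{-1} = [[0.2697, 0.0787, 0.0225],
 [0.0787, 0.3146, 0.0899],
 [0.0225, 0.0899, 0.1685]].

Step 3 — form the quadratic (x - mu)^T · Sigma^{-1} · (x - mu):
  Sigma^{-1} · (x - mu) = (0.3371, -0.6517, -0.4719).
  (x - mu)^T · [Sigma^{-1} · (x - mu)] = (2)·(0.3371) + (-2)·(-0.6517) + (-2)·(-0.4719) = 2.9213.

Step 4 — take square root: d = √(2.9213) ≈ 1.7092.

d(x, mu) = √(2.9213) ≈ 1.7092


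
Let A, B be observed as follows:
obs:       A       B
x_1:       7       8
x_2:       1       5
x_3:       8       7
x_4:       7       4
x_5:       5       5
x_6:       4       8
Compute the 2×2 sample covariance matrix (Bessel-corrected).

Step 1 — column means:
  mean(A) = (7 + 1 + 8 + 7 + 5 + 4) / 6 = 32/6 = 5.3333
  mean(B) = (8 + 5 + 7 + 4 + 5 + 8) / 6 = 37/6 = 6.1667

Step 2 — sample covariance S[i,j] = (1/(n-1)) · Σ_k (x_{k,i} - mean_i) · (x_{k,j} - mean_j), with n-1 = 5.
  S[A,A] = ((1.6667)·(1.6667) + (-4.3333)·(-4.3333) + (2.6667)·(2.6667) + (1.6667)·(1.6667) + (-0.3333)·(-0.3333) + (-1.3333)·(-1.3333)) / 5 = 33.3333/5 = 6.6667
  S[A,B] = ((1.6667)·(1.8333) + (-4.3333)·(-1.1667) + (2.6667)·(0.8333) + (1.6667)·(-2.1667) + (-0.3333)·(-1.1667) + (-1.3333)·(1.8333)) / 5 = 4.6667/5 = 0.9333
  S[B,B] = ((1.8333)·(1.8333) + (-1.1667)·(-1.1667) + (0.8333)·(0.8333) + (-2.1667)·(-2.1667) + (-1.1667)·(-1.1667) + (1.8333)·(1.8333)) / 5 = 14.8333/5 = 2.9667

S is symmetric (S[j,i] = S[i,j]). Assembling:

S = [[6.6667, 0.9333],
 [0.9333, 2.9667]]


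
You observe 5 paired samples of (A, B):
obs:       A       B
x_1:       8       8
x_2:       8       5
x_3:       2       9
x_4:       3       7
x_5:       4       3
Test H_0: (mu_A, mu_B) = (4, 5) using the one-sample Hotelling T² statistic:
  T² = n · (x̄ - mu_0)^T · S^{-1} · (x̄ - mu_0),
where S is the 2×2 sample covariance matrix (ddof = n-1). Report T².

Step 1 — sample mean vector:
  mean(A) = (8 + 8 + 2 + 3 + 4) / 5 = 25/5 = 5
  mean(B) = (8 + 5 + 9 + 7 + 3) / 5 = 32/5 = 6.4
  x̄ = (5, 6.4),  deviation x̄ - mu_0 = (5, 6.4) - (4, 5) = (1, 1.4).

Step 2 — sample covariance matrix, S[i,j] = (1/(n-1)) · Σ_k (x_{k,i} - mean_i) · (x_{k,j} - mean_j), divisor n-1 = 4:
  S[A,A] = ((3)·(3) + (3)·(3) + (-3)·(-3) + (-2)·(-2) + (-1)·(-1)) / 4 = 32/4 = 8
  S[A,B] = ((3)·(1.6) + (3)·(-1.4) + (-3)·(2.6) + (-2)·(0.6) + (-1)·(-3.4)) / 4 = -5/4 = -1.25
  S[B,B] = ((1.6)·(1.6) + (-1.4)·(-1.4) + (2.6)·(2.6) + (0.6)·(0.6) + (-3.4)·(-3.4)) / 4 = 23.2/4 = 5.8
  S = [[8, -1.25],
 [-1.25, 5.8]].

Step 3 — invert S. det(S) = 8·5.8 - (-1.25)² = 44.8375.
  S^{-1} = (1/det) · [[d, -b], [-b, a]] = [[0.1294, 0.0279],
 [0.0279, 0.1784]].

Step 4 — quadratic form (x̄ - mu_0)^T · S^{-1} · (x̄ - mu_0):
  S^{-1} · (x̄ - mu_0) = (0.1684, 0.2777),
  (x̄ - mu_0)^T · [...] = (1)·(0.1684) + (1.4)·(0.2777) = 0.5571.

Step 5 — scale by n: T² = 5 · 0.5571 = 2.7856.

T² ≈ 2.7856
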